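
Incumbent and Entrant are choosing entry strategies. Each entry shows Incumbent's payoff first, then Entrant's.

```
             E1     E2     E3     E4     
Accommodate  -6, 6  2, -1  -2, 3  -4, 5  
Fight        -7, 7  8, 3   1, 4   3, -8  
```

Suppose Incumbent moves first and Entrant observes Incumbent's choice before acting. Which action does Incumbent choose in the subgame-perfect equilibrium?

Work backward from Entrant's decision.
- Accommodate: Entrant compares 6, -1, 3, 5 and picks E1; Incumbent would get -6.
- Fight: Entrant compares 7, 3, 4, -8 and picks E1; Incumbent would get -7.
Among -6, -7, the best is -6 at Accommodate. Subgame-perfect outcome: (Accommodate, E1) with payoffs (-6, 6).

Accommodate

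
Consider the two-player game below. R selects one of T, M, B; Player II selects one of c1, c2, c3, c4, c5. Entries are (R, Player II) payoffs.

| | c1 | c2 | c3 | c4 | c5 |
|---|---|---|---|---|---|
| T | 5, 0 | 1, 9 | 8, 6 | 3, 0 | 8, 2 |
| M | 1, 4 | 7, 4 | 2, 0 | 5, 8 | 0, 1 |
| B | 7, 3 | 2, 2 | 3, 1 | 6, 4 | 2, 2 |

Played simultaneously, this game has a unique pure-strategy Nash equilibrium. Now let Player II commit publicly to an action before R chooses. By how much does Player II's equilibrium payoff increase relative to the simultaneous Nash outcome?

2

R best-responds to each possible Player II move:
- c1: BR = B, leader payoff 3.
- c2: BR = M, leader payoff 4.
- c3: BR = T, leader payoff 6.
- c4: BR = B, leader payoff 4.
- c5: BR = T, leader payoff 2.
Maximizing over 3, 4, 6, 4, 2, Player II chooses c3. Subgame-perfect outcome: (T, c3) with payoffs (8, 6).
For the simultaneous game, intersect best replies.
R's best replies: c1→B; c2→M; c3→T; c4→B; c5→T.
Player II's best replies: T→c2; M→c4; B→c4.
The unique mutual best reply is (B, c4), giving (6, 4).
Player II's commitment gain: 6 − 4 = 2.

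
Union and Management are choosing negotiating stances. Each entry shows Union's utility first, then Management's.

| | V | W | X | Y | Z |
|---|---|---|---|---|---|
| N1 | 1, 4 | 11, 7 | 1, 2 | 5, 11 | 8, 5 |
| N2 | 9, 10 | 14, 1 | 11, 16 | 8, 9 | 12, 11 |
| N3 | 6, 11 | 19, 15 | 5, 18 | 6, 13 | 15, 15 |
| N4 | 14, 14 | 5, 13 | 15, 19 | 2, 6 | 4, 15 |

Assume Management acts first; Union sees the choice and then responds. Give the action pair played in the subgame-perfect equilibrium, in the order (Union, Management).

(N4, X)

Backward induction with Management moving first.
- V → Union plays N4 (best of 1, 9, 6, 14); Management gets 14.
- W → Union plays N3 (best of 11, 14, 19, 5); Management gets 15.
- X → Union plays N4 (best of 1, 11, 5, 15); Management gets 19.
- Y → Union plays N2 (best of 5, 8, 6, 2); Management gets 9.
- Z → Union plays N3 (best of 8, 12, 15, 4); Management gets 15.
Management's induced payoffs are 14, 15, 19, 9, 15, so Management commits to X. Subgame-perfect outcome: (N4, X) with payoffs (15, 19).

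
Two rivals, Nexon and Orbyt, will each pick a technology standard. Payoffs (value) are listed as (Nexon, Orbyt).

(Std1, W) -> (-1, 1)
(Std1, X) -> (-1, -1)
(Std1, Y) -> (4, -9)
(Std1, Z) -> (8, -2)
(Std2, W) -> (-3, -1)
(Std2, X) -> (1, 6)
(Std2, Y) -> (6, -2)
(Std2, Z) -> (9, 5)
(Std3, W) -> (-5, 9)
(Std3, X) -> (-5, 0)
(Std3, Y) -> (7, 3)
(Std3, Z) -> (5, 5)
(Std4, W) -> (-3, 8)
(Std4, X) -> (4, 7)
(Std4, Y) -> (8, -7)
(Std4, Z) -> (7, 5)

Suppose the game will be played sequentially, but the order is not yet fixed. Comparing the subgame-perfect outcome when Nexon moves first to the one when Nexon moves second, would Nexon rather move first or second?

If Nexon leads: Orbyt's best replies are Std1→W, Std2→X, Std3→W, Std4→W; Nexon's induced payoffs -1, 1, -5, -3; outcome (Std2, X), payoffs (1, 6).
If Orbyt leads: Nexon's best replies are W→Std1, X→Std4, Y→Std4, Z→Std2; Orbyt's induced payoffs 1, 7, -7, 5; outcome (Std4, X), payoffs (4, 7).
Nexon gets 1 moving first and 4 moving second, so Nexon prefers to move second.

second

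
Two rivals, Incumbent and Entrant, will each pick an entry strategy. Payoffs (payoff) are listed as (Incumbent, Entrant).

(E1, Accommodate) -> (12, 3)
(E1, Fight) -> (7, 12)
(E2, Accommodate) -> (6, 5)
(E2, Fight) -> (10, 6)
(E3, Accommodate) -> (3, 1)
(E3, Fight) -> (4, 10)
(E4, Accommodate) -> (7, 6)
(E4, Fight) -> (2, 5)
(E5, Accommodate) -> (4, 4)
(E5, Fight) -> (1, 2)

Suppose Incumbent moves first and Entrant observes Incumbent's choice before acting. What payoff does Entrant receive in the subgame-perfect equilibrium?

Backward induction with Incumbent moving first.
- E1: Entrant compares 3, 12 and picks Fight; Incumbent would get 7.
- E2: Entrant compares 5, 6 and picks Fight; Incumbent would get 10.
- E3: Entrant compares 1, 10 and picks Fight; Incumbent would get 4.
- E4: Entrant compares 6, 5 and picks Accommodate; Incumbent would get 7.
- E5: Entrant compares 4, 2 and picks Accommodate; Incumbent would get 4.
Maximizing over 7, 10, 4, 7, 4, Incumbent chooses E2. Subgame-perfect outcome: (E2, Fight) with payoffs (10, 6).

6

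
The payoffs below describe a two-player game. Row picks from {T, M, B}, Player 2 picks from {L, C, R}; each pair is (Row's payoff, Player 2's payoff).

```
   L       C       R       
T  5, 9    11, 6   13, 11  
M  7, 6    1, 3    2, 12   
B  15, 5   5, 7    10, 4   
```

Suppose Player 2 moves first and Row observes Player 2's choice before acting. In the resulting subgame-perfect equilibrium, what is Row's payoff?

13

Row best-responds to each possible Player 2 move:
- L: BR = B, leader payoff 5.
- C: BR = T, leader payoff 6.
- R: BR = T, leader payoff 11.
Among 5, 6, 11, the best is 11 at R. Subgame-perfect outcome: (T, R) with payoffs (13, 11).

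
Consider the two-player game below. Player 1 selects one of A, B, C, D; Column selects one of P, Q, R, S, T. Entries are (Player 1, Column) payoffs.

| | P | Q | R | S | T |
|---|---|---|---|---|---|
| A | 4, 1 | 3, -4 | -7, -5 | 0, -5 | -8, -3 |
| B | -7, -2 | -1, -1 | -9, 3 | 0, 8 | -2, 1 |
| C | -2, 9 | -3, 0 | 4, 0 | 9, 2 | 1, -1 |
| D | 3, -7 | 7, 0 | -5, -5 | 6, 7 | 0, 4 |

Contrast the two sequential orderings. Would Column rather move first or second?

second

If Player 1 leads: Column's best replies are A→P, B→S, C→P, D→S; Player 1's induced payoffs 4, 0, -2, 6; outcome (D, S), payoffs (6, 7).
If Column leads: Player 1's best replies are P→A, Q→D, R→C, S→C, T→C; Column's induced payoffs 1, 0, 0, 2, -1; outcome (C, S), payoffs (9, 2).
Column gets 2 moving first and 7 moving second, so Column prefers to move second.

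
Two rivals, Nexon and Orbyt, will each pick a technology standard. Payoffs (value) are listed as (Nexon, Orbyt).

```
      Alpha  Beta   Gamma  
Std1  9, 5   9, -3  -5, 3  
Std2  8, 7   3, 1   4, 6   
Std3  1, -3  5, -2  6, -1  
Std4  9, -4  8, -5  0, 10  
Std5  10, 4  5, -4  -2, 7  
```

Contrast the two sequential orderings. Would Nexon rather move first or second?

second

If Nexon leads: Orbyt's best replies are Std1→Alpha, Std2→Alpha, Std3→Gamma, Std4→Gamma, Std5→Gamma; Nexon's induced payoffs 9, 8, 6, 0, -2; outcome (Std1, Alpha), payoffs (9, 5).
If Orbyt leads: Nexon's best replies are Alpha→Std5, Beta→Std1, Gamma→Std3; Orbyt's induced payoffs 4, -3, -1; outcome (Std5, Alpha), payoffs (10, 4).
Nexon gets 9 moving first and 10 moving second, so Nexon prefers to move second.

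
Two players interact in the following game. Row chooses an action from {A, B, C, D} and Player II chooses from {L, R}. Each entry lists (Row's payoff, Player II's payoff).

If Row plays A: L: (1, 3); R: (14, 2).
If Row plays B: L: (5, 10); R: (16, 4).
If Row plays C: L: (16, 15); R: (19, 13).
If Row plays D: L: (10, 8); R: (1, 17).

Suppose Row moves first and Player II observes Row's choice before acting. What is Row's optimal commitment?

Backward induction with Row moving first.
- A → Player II plays L (best of 3, 2); Row gets 1.
- B → Player II plays L (best of 10, 4); Row gets 5.
- C → Player II plays L (best of 15, 13); Row gets 16.
- D → Player II plays R (best of 8, 17); Row gets 1.
Row's induced payoffs are 1, 5, 16, 1, so Row commits to C. Subgame-perfect outcome: (C, L) with payoffs (16, 15).

C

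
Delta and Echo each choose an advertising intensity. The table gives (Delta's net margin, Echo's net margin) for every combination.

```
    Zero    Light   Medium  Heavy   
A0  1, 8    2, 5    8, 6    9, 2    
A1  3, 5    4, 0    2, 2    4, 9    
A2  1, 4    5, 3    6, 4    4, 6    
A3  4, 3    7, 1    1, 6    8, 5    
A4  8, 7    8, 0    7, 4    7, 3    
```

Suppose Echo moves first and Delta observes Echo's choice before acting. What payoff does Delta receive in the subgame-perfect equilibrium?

8

Work backward from Delta's decision.
- Zero: BR = A4, leader payoff 7.
- Light: BR = A4, leader payoff 0.
- Medium: BR = A0, leader payoff 6.
- Heavy: BR = A0, leader payoff 2.
Among 7, 0, 6, 2, the best is 7 at Zero. Subgame-perfect outcome: (A4, Zero) with payoffs (8, 7).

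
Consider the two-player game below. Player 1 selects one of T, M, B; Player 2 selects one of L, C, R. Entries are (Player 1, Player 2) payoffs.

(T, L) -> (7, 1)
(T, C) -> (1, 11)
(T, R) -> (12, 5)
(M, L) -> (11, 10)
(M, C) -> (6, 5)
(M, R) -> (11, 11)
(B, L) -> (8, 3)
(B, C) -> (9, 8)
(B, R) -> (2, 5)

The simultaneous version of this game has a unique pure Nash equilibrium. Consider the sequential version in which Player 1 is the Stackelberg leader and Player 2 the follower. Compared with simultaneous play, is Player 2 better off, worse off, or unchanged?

better off

Solve by backward induction (Player 1 leads).
- T → Player 2 plays C (best of 1, 11, 5); Player 1 gets 1.
- M → Player 2 plays R (best of 10, 5, 11); Player 1 gets 11.
- B → Player 2 plays C (best of 3, 8, 5); Player 1 gets 9.
Player 1's induced payoffs are 1, 11, 9, so Player 1 commits to M. Subgame-perfect outcome: (M, R) with payoffs (11, 11).
For the simultaneous game, intersect best replies.
Player 1's best replies: L→M; C→B; R→T.
Player 2's best replies: T→C; M→R; B→C.
The unique mutual best reply is (B, C), giving (9, 8).
Player 2 earns 11 sequentially versus 8 at the Nash outcome: better off.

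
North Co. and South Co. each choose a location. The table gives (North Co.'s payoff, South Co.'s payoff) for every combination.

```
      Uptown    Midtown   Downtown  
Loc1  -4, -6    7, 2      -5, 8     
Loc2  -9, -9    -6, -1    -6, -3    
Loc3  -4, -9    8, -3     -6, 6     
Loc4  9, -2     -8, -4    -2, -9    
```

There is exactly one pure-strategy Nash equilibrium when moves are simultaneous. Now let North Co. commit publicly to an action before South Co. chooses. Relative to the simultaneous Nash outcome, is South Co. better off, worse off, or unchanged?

South Co. best-responds to each possible North Co. move:
- Loc1: South Co. compares -6, 2, 8 and picks Downtown; North Co. would get -5.
- Loc2: South Co. compares -9, -1, -3 and picks Midtown; North Co. would get -6.
- Loc3: South Co. compares -9, -3, 6 and picks Downtown; North Co. would get -6.
- Loc4: South Co. compares -2, -4, -9 and picks Uptown; North Co. would get 9.
Among -5, -6, -6, 9, the best is 9 at Loc4. Subgame-perfect outcome: (Loc4, Uptown) with payoffs (9, -2).
Under simultaneous play:
North Co.'s best replies: Uptown→Loc4; Midtown→Loc3; Downtown→Loc4.
South Co.'s best replies: Loc1→Downtown; Loc2→Midtown; Loc3→Downtown; Loc4→Uptown.
Only (Loc4, Uptown) has each player best-responding; Nash payoffs (9, -2).
South Co. earns -2 sequentially versus -2 at the Nash outcome: unchanged.

unchanged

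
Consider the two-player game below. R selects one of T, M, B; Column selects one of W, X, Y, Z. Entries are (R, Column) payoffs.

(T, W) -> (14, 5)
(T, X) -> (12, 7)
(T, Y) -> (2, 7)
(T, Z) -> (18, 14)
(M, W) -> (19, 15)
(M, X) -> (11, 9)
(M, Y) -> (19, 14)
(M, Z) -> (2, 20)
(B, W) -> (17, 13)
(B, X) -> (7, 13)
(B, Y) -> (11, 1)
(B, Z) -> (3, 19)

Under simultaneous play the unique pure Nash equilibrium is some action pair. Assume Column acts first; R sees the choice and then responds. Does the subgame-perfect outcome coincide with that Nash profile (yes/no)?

Work backward from R's decision.
- W → R plays M (best of 14, 19, 17); Column gets 15.
- X → R plays T (best of 12, 11, 7); Column gets 7.
- Y → R plays M (best of 2, 19, 11); Column gets 14.
- Z → R plays T (best of 18, 2, 3); Column gets 14.
Maximizing over 15, 7, 14, 14, Column chooses W. Subgame-perfect outcome: (M, W) with payoffs (19, 15).
Under simultaneous play:
R's best replies: W→M; X→T; Y→M; Z→T.
Column's best replies: T→Z; M→Z; B→Z.
Only (T, Z) has each player best-responding; Nash payoffs (18, 14).
Sequential outcome (M, W) differs from the Nash profile (T, Z).

no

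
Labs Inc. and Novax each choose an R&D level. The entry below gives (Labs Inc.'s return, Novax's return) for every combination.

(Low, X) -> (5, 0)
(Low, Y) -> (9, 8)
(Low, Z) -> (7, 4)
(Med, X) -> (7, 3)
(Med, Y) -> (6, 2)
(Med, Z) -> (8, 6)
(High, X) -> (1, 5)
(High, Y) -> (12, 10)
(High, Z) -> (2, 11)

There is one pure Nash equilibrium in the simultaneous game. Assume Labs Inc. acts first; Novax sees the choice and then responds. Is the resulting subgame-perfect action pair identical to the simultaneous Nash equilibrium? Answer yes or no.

no

Work backward from Novax's decision.
- Low: BR = Y, leader payoff 9.
- Med: BR = Z, leader payoff 8.
- High: BR = Z, leader payoff 2.
Maximizing over 9, 8, 2, Labs Inc. chooses Low. Subgame-perfect outcome: (Low, Y) with payoffs (9, 8).
Now find the simultaneous Nash equilibrium.
Labs Inc.'s best replies: X→Med; Y→High; Z→Med.
Novax's best replies: Low→Y; Med→Z; High→Z.
The unique mutual best reply is (Med, Z), giving (8, 6).
Sequential outcome (Low, Y) differs from the Nash profile (Med, Z).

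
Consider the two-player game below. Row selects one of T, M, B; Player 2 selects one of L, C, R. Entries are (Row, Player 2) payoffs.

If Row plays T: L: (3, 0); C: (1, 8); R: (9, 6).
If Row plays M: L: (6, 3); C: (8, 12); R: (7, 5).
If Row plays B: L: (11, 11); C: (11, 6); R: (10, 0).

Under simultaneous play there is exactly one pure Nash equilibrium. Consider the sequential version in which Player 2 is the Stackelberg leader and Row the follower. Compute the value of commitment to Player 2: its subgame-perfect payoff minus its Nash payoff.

0

Work backward from Row's decision.
- L → Row plays B (best of 3, 6, 11); Player 2 gets 11.
- C → Row plays B (best of 1, 8, 11); Player 2 gets 6.
- R → Row plays B (best of 9, 7, 10); Player 2 gets 0.
Maximizing over 11, 6, 0, Player 2 chooses L. Subgame-perfect outcome: (B, L) with payoffs (11, 11).
For the simultaneous game, intersect best replies.
Row's best replies: L→B; C→B; R→B.
Player 2's best replies: T→C; M→C; B→L.
Only (B, L) has each player best-responding; Nash payoffs (11, 11).
Player 2's commitment gain: 11 − 11 = 0.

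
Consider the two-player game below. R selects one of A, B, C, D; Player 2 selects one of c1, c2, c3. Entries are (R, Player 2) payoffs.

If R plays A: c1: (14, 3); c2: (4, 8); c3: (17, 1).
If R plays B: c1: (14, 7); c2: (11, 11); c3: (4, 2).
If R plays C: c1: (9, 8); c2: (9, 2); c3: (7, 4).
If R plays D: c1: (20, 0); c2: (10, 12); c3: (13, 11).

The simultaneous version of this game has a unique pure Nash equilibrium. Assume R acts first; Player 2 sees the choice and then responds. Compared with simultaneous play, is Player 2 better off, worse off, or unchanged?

Player 2 best-responds to each possible R move:
- A → Player 2 plays c2 (best of 3, 8, 1); R gets 4.
- B → Player 2 plays c2 (best of 7, 11, 2); R gets 11.
- C → Player 2 plays c1 (best of 8, 2, 4); R gets 9.
- D → Player 2 plays c2 (best of 0, 12, 11); R gets 10.
Among 4, 11, 9, 10, the best is 11 at B. Subgame-perfect outcome: (B, c2) with payoffs (11, 11).
For the simultaneous game, intersect best replies.
R's best replies: c1→D; c2→B; c3→A.
Player 2's best replies: A→c2; B→c2; C→c1; D→c2.
The unique mutual best reply is (B, c2), giving (11, 11).
Player 2 earns 11 sequentially versus 11 at the Nash outcome: unchanged.

unchanged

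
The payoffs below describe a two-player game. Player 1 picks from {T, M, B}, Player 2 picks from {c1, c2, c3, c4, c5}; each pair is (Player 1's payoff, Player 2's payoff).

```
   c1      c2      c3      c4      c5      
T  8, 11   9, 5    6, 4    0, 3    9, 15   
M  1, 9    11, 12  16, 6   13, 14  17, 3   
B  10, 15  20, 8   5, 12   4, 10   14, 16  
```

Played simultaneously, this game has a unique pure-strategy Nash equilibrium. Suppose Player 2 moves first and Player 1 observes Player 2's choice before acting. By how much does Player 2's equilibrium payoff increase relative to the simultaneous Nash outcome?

Solve by backward induction (Player 2 leads).
- c1 → Player 1 plays B (best of 8, 1, 10); Player 2 gets 15.
- c2 → Player 1 plays B (best of 9, 11, 20); Player 2 gets 8.
- c3 → Player 1 plays M (best of 6, 16, 5); Player 2 gets 6.
- c4 → Player 1 plays M (best of 0, 13, 4); Player 2 gets 14.
- c5 → Player 1 plays M (best of 9, 17, 14); Player 2 gets 3.
Maximizing over 15, 8, 6, 14, 3, Player 2 chooses c1. Subgame-perfect outcome: (B, c1) with payoffs (10, 15).
Now find the simultaneous Nash equilibrium.
Player 1's best replies: c1→B; c2→B; c3→M; c4→M; c5→M.
Player 2's best replies: T→c5; M→c4; B→c5.
The unique mutual best reply is (M, c4), giving (13, 14).
Player 2's commitment gain: 15 − 14 = 1.

1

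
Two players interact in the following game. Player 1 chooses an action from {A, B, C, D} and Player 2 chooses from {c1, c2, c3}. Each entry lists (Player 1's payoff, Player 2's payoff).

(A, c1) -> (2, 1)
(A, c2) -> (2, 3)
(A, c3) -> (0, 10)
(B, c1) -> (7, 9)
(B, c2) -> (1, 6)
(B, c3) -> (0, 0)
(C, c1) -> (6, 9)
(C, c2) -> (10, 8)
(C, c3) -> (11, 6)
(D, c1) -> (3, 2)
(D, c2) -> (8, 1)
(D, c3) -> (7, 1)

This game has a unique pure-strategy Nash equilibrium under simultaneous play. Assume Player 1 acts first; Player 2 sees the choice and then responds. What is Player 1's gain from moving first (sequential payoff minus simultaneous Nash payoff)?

Backward induction with Player 1 moving first.
- A: BR = c3, leader payoff 0.
- B: BR = c1, leader payoff 7.
- C: BR = c1, leader payoff 6.
- D: BR = c1, leader payoff 3.
Player 1's induced payoffs are 0, 7, 6, 3, so Player 1 commits to B. Subgame-perfect outcome: (B, c1) with payoffs (7, 9).
Under simultaneous play:
Player 1's best replies: c1→B; c2→C; c3→C.
Player 2's best replies: A→c3; B→c1; C→c1; D→c1.
The unique mutual best reply is (B, c1), giving (7, 9).
Player 1's commitment gain: 7 − 7 = 0.

0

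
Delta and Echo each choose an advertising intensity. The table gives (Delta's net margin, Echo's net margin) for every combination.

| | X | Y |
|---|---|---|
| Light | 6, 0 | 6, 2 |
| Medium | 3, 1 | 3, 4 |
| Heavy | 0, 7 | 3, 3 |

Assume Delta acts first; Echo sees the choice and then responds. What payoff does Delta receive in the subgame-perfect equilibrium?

Echo best-responds to each possible Delta move:
- Light → Echo plays Y (best of 0, 2); Delta gets 6.
- Medium → Echo plays Y (best of 1, 4); Delta gets 3.
- Heavy → Echo plays X (best of 7, 3); Delta gets 0.
Maximizing over 6, 3, 0, Delta chooses Light. Subgame-perfect outcome: (Light, Y) with payoffs (6, 2).

6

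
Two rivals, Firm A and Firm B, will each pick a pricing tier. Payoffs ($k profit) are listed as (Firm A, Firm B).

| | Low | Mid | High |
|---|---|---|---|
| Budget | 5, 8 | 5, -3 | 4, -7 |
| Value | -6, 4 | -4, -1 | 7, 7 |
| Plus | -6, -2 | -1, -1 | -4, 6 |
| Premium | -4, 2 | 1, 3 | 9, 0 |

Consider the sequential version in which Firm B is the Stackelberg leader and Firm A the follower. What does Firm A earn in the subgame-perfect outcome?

5

Work backward from Firm A's decision.
- Low: BR = Budget, leader payoff 8.
- Mid: BR = Budget, leader payoff -3.
- High: BR = Premium, leader payoff 0.
Firm B's induced payoffs are 8, -3, 0, so Firm B commits to Low. Subgame-perfect outcome: (Budget, Low) with payoffs (5, 8).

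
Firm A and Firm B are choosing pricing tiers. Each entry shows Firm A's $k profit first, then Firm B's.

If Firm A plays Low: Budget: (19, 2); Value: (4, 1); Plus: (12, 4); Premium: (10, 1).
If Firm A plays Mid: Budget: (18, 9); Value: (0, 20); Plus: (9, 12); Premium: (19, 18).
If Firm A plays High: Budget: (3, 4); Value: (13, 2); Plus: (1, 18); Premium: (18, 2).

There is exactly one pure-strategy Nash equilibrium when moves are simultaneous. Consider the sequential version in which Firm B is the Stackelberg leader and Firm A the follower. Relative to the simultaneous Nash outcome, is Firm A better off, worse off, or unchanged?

Backward induction with Firm B moving first.
- Budget: Firm A compares 19, 18, 3 and picks Low; Firm B would get 2.
- Value: Firm A compares 4, 0, 13 and picks High; Firm B would get 2.
- Plus: Firm A compares 12, 9, 1 and picks Low; Firm B would get 4.
- Premium: Firm A compares 10, 19, 18 and picks Mid; Firm B would get 18.
Firm B's induced payoffs are 2, 2, 4, 18, so Firm B commits to Premium. Subgame-perfect outcome: (Mid, Premium) with payoffs (19, 18).
Now find the simultaneous Nash equilibrium.
Firm A's best replies: Budget→Low; Value→High; Plus→Low; Premium→Mid.
Firm B's best replies: Low→Plus; Mid→Value; High→Plus.
The unique mutual best reply is (Low, Plus), giving (12, 4).
Firm A earns 19 sequentially versus 12 at the Nash outcome: better off.

better off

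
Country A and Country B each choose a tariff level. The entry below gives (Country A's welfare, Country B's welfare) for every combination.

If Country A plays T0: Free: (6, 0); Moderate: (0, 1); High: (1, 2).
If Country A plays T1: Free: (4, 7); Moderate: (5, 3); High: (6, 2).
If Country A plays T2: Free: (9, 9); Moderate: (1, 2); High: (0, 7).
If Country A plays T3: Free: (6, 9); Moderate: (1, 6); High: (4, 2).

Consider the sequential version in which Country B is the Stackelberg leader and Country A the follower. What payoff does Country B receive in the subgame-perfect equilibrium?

9

Backward induction with Country B moving first.
- Free: BR = T2, leader payoff 9.
- Moderate: BR = T1, leader payoff 3.
- High: BR = T1, leader payoff 2.
Among 9, 3, 2, the best is 9 at Free. Subgame-perfect outcome: (T2, Free) with payoffs (9, 9).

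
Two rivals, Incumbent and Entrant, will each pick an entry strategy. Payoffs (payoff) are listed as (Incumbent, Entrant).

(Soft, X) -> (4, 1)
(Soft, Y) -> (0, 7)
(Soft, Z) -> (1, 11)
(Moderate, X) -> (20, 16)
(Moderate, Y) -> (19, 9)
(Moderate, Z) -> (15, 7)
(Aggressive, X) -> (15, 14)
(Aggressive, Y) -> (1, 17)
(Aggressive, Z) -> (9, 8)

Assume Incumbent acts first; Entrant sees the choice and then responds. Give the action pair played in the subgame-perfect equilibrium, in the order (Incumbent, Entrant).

(Moderate, X)

Work backward from Entrant's decision.
- Soft: Entrant compares 1, 7, 11 and picks Z; Incumbent would get 1.
- Moderate: Entrant compares 16, 9, 7 and picks X; Incumbent would get 20.
- Aggressive: Entrant compares 14, 17, 8 and picks Y; Incumbent would get 1.
Incumbent's induced payoffs are 1, 20, 1, so Incumbent commits to Moderate. Subgame-perfect outcome: (Moderate, X) with payoffs (20, 16).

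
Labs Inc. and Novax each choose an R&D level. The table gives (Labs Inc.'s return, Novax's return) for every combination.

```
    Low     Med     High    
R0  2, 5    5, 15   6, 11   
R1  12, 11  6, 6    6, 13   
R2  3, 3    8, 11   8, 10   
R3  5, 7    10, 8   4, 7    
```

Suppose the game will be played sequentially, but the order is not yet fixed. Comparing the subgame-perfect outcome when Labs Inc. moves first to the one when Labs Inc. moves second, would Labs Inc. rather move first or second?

If Labs Inc. leads: Novax's best replies are R0→Med, R1→High, R2→Med, R3→Med; Labs Inc.'s induced payoffs 5, 6, 8, 10; outcome (R3, Med), payoffs (10, 8).
If Novax leads: Labs Inc.'s best replies are Low→R1, Med→R3, High→R2; Novax's induced payoffs 11, 8, 10; outcome (R1, Low), payoffs (12, 11).
Labs Inc. gets 10 moving first and 12 moving second, so Labs Inc. prefers to move second.

second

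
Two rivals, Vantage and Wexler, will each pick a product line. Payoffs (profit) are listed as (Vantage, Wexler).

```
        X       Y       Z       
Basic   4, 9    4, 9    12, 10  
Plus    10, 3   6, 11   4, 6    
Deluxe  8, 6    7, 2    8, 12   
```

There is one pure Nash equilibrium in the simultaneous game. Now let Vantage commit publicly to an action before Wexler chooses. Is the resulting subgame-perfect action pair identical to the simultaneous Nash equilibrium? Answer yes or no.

yes

Solve by backward induction (Vantage leads).
- Basic → Wexler plays Z (best of 9, 9, 10); Vantage gets 12.
- Plus → Wexler plays Y (best of 3, 11, 6); Vantage gets 6.
- Deluxe → Wexler plays Z (best of 6, 2, 12); Vantage gets 8.
Among 12, 6, 8, the best is 12 at Basic. Subgame-perfect outcome: (Basic, Z) with payoffs (12, 10).
For the simultaneous game, intersect best replies.
Vantage's best replies: X→Plus; Y→Deluxe; Z→Basic.
Wexler's best replies: Basic→Z; Plus→Y; Deluxe→Z.
The unique mutual best reply is (Basic, Z), giving (12, 10).
Sequential outcome (Basic, Z) coincides with the Nash profile (Basic, Z).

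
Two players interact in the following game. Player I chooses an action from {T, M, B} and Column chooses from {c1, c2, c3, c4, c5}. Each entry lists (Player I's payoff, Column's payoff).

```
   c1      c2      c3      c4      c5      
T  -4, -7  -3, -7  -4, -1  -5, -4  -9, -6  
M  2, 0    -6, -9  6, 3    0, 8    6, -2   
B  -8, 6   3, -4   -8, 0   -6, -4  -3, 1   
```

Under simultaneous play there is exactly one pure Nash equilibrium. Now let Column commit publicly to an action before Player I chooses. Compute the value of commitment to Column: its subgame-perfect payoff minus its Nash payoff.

Player I best-responds to each possible Column move:
- c1: BR = M, leader payoff 0.
- c2: BR = B, leader payoff -4.
- c3: BR = M, leader payoff 3.
- c4: BR = M, leader payoff 8.
- c5: BR = M, leader payoff -2.
Column's induced payoffs are 0, -4, 3, 8, -2, so Column commits to c4. Subgame-perfect outcome: (M, c4) with payoffs (0, 8).
For the simultaneous game, intersect best replies.
Player I's best replies: c1→M; c2→B; c3→M; c4→M; c5→M.
Column's best replies: T→c3; M→c4; B→c1.
The unique mutual best reply is (M, c4), giving (0, 8).
Column's commitment gain: 8 − 8 = 0.

0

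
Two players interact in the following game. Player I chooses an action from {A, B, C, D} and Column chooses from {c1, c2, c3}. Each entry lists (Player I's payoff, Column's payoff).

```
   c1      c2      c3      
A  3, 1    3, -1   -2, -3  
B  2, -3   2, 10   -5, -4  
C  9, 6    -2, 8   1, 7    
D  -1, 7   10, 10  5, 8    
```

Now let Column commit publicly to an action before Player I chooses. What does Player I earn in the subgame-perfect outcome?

10

Solve by backward induction (Column leads).
- c1 → Player I plays C (best of 3, 2, 9, -1); Column gets 6.
- c2 → Player I plays D (best of 3, 2, -2, 10); Column gets 10.
- c3 → Player I plays D (best of -2, -5, 1, 5); Column gets 8.
Maximizing over 6, 10, 8, Column chooses c2. Subgame-perfect outcome: (D, c2) with payoffs (10, 10).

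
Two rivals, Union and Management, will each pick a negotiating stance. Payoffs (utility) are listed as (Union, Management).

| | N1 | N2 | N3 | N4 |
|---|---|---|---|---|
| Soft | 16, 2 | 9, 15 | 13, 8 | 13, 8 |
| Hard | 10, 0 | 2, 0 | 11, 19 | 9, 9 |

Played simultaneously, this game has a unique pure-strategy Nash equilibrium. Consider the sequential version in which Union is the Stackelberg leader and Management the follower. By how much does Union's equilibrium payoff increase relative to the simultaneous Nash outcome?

Solve by backward induction (Union leads).
- Soft → Management plays N2 (best of 2, 15, 8, 8); Union gets 9.
- Hard → Management plays N3 (best of 0, 0, 19, 9); Union gets 11.
Maximizing over 9, 11, Union chooses Hard. Subgame-perfect outcome: (Hard, N3) with payoffs (11, 19).
Now find the simultaneous Nash equilibrium.
Union's best replies: N1→Soft; N2→Soft; N3→Soft; N4→Soft.
Management's best replies: Soft→N2; Hard→N3.
The unique mutual best reply is (Soft, N2), giving (9, 15).
Union's commitment gain: 11 − 9 = 2.

2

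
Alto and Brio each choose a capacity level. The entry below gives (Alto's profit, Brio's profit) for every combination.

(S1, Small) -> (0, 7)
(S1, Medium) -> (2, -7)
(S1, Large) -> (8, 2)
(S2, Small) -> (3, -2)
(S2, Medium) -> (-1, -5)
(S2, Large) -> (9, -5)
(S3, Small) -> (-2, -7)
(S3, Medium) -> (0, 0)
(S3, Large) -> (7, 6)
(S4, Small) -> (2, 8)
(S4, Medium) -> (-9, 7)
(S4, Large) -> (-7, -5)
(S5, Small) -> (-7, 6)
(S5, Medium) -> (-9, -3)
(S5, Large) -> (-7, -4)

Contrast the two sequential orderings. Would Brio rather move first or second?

If Alto leads: Brio's best replies are S1→Small, S2→Small, S3→Large, S4→Small, S5→Small; Alto's induced payoffs 0, 3, 7, 2, -7; outcome (S3, Large), payoffs (7, 6).
If Brio leads: Alto's best replies are Small→S2, Medium→S1, Large→S2; Brio's induced payoffs -2, -7, -5; outcome (S2, Small), payoffs (3, -2).
Brio gets -2 moving first and 6 moving second, so Brio prefers to move second.

second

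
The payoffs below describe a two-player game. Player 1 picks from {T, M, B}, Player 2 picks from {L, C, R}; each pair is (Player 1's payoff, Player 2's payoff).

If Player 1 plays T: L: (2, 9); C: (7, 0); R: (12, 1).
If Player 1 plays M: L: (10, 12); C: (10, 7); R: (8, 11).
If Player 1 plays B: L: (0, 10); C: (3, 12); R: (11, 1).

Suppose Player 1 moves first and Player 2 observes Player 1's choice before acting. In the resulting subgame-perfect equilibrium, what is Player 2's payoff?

12

Backward induction with Player 1 moving first.
- T → Player 2 plays L (best of 9, 0, 1); Player 1 gets 2.
- M → Player 2 plays L (best of 12, 7, 11); Player 1 gets 10.
- B → Player 2 plays C (best of 10, 12, 1); Player 1 gets 3.
Player 1's induced payoffs are 2, 10, 3, so Player 1 commits to M. Subgame-perfect outcome: (M, L) with payoffs (10, 12).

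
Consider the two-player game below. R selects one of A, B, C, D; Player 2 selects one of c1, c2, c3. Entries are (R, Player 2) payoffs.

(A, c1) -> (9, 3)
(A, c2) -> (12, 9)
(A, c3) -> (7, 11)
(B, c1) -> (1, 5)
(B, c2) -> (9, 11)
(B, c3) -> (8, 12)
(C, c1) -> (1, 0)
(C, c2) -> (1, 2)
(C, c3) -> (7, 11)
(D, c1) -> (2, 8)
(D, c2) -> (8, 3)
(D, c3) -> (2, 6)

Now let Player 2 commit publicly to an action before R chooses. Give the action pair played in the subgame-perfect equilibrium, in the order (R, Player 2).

(B, c3)

Backward induction with Player 2 moving first.
- c1: BR = A, leader payoff 3.
- c2: BR = A, leader payoff 9.
- c3: BR = B, leader payoff 12.
Among 3, 9, 12, the best is 12 at c3. Subgame-perfect outcome: (B, c3) with payoffs (8, 12).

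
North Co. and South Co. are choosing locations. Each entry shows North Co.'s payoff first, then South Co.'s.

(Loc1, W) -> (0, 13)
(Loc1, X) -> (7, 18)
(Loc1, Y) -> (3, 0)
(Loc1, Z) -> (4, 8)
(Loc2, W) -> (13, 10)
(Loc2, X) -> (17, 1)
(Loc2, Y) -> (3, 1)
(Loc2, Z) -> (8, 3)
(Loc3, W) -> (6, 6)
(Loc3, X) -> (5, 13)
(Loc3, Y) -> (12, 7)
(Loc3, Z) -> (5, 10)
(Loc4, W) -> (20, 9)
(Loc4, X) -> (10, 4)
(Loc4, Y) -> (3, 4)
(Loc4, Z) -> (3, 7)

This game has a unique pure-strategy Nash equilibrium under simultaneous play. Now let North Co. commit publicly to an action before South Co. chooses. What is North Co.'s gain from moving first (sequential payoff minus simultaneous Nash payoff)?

0

Solve by backward induction (North Co. leads).
- Loc1: BR = X, leader payoff 7.
- Loc2: BR = W, leader payoff 13.
- Loc3: BR = X, leader payoff 5.
- Loc4: BR = W, leader payoff 20.
North Co.'s induced payoffs are 7, 13, 5, 20, so North Co. commits to Loc4. Subgame-perfect outcome: (Loc4, W) with payoffs (20, 9).
Under simultaneous play:
North Co.'s best replies: W→Loc4; X→Loc2; Y→Loc3; Z→Loc2.
South Co.'s best replies: Loc1→X; Loc2→W; Loc3→X; Loc4→W.
Only (Loc4, W) has each player best-responding; Nash payoffs (20, 9).
North Co.'s commitment gain: 20 − 20 = 0.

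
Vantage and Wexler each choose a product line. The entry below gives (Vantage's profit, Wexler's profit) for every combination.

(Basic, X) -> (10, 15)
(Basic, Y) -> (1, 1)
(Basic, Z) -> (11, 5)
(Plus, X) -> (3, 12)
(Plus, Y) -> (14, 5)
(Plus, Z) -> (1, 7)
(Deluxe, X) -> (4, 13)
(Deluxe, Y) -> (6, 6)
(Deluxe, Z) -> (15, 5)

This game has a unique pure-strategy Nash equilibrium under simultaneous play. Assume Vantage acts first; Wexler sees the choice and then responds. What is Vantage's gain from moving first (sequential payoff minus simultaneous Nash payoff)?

Backward induction with Vantage moving first.
- Basic: Wexler compares 15, 1, 5 and picks X; Vantage would get 10.
- Plus: Wexler compares 12, 5, 7 and picks X; Vantage would get 3.
- Deluxe: Wexler compares 13, 6, 5 and picks X; Vantage would get 4.
Vantage's induced payoffs are 10, 3, 4, so Vantage commits to Basic. Subgame-perfect outcome: (Basic, X) with payoffs (10, 15).
For the simultaneous game, intersect best replies.
Vantage's best replies: X→Basic; Y→Plus; Z→Deluxe.
Wexler's best replies: Basic→X; Plus→X; Deluxe→X.
Only (Basic, X) has each player best-responding; Nash payoffs (10, 15).
Vantage's commitment gain: 10 − 10 = 0.

0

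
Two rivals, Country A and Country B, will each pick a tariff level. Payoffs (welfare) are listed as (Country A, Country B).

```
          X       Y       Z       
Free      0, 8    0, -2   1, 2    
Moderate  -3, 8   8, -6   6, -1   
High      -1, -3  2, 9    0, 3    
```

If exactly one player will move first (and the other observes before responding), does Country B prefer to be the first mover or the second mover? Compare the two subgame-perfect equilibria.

second

If Country A leads: Country B's best replies are Free→X, Moderate→X, High→Y; Country A's induced payoffs 0, -3, 2; outcome (High, Y), payoffs (2, 9).
If Country B leads: Country A's best replies are X→Free, Y→Moderate, Z→Moderate; Country B's induced payoffs 8, -6, -1; outcome (Free, X), payoffs (0, 8).
Country B gets 8 moving first and 9 moving second, so Country B prefers to move second.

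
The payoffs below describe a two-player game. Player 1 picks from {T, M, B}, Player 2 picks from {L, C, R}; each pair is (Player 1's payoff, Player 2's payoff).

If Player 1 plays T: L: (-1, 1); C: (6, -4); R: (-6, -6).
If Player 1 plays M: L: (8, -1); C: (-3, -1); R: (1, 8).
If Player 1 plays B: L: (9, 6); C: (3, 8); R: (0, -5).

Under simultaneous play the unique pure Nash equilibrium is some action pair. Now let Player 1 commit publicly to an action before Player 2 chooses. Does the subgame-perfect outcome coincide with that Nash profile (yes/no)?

no

Player 2 best-responds to each possible Player 1 move:
- T: BR = L, leader payoff -1.
- M: BR = R, leader payoff 1.
- B: BR = C, leader payoff 3.
Among -1, 1, 3, the best is 3 at B. Subgame-perfect outcome: (B, C) with payoffs (3, 8).
For the simultaneous game, intersect best replies.
Player 1's best replies: L→B; C→T; R→M.
Player 2's best replies: T→L; M→R; B→C.
Only (M, R) has each player best-responding; Nash payoffs (1, 8).
Sequential outcome (B, C) differs from the Nash profile (M, R).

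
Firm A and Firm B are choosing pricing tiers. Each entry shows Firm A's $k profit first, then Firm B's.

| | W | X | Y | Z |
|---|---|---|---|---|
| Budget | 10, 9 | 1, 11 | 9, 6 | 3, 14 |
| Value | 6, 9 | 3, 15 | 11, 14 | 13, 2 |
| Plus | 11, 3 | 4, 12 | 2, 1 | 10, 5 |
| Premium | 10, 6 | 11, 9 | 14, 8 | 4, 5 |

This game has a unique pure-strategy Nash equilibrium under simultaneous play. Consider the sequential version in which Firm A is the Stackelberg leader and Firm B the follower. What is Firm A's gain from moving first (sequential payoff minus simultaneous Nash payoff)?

0

Solve by backward induction (Firm A leads).
- Budget → Firm B plays Z (best of 9, 11, 6, 14); Firm A gets 3.
- Value → Firm B plays X (best of 9, 15, 14, 2); Firm A gets 3.
- Plus → Firm B plays X (best of 3, 12, 1, 5); Firm A gets 4.
- Premium → Firm B plays X (best of 6, 9, 8, 5); Firm A gets 11.
Maximizing over 3, 3, 4, 11, Firm A chooses Premium. Subgame-perfect outcome: (Premium, X) with payoffs (11, 9).
Under simultaneous play:
Firm A's best replies: W→Plus; X→Premium; Y→Premium; Z→Value.
Firm B's best replies: Budget→Z; Value→X; Plus→X; Premium→X.
The unique mutual best reply is (Premium, X), giving (11, 9).
Firm A's commitment gain: 11 − 11 = 0.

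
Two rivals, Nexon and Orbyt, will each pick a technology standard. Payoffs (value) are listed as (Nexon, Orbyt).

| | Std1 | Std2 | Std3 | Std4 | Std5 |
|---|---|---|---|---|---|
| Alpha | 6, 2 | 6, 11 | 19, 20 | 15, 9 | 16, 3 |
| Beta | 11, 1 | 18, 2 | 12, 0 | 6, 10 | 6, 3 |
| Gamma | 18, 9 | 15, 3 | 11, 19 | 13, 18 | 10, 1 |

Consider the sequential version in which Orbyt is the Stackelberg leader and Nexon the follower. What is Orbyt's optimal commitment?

Nexon best-responds to each possible Orbyt move:
- Std1: BR = Gamma, leader payoff 9.
- Std2: BR = Beta, leader payoff 2.
- Std3: BR = Alpha, leader payoff 20.
- Std4: BR = Alpha, leader payoff 9.
- Std5: BR = Alpha, leader payoff 3.
Orbyt's induced payoffs are 9, 2, 20, 9, 3, so Orbyt commits to Std3. Subgame-perfect outcome: (Alpha, Std3) with payoffs (19, 20).

Std3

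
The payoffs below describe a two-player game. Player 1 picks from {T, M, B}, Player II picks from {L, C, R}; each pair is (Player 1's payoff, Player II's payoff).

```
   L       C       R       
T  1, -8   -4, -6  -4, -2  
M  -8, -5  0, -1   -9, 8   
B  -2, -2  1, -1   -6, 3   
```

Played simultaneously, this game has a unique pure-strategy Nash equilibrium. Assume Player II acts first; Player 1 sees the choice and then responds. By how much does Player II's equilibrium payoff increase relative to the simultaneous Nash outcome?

1

Solve by backward induction (Player II leads).
- L → Player 1 plays T (best of 1, -8, -2); Player II gets -8.
- C → Player 1 plays B (best of -4, 0, 1); Player II gets -1.
- R → Player 1 plays T (best of -4, -9, -6); Player II gets -2.
Among -8, -1, -2, the best is -1 at C. Subgame-perfect outcome: (B, C) with payoffs (1, -1).
For the simultaneous game, intersect best replies.
Player 1's best replies: L→T; C→B; R→T.
Player II's best replies: T→R; M→R; B→R.
The unique mutual best reply is (T, R), giving (-4, -2).
Player II's commitment gain: -1 − -2 = 1.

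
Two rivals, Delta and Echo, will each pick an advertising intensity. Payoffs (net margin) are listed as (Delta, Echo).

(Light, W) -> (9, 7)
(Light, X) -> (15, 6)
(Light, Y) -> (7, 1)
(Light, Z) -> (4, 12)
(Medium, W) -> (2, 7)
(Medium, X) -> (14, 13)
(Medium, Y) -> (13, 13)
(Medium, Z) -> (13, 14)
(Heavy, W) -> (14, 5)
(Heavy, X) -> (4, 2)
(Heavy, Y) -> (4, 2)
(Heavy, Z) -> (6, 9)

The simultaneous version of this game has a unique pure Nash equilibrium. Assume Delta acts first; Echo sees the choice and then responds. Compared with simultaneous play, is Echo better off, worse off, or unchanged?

Solve by backward induction (Delta leads).
- Light: BR = Z, leader payoff 4.
- Medium: BR = Z, leader payoff 13.
- Heavy: BR = Z, leader payoff 6.
Maximizing over 4, 13, 6, Delta chooses Medium. Subgame-perfect outcome: (Medium, Z) with payoffs (13, 14).
Now find the simultaneous Nash equilibrium.
Delta's best replies: W→Heavy; X→Light; Y→Medium; Z→Medium.
Echo's best replies: Light→Z; Medium→Z; Heavy→Z.
Only (Medium, Z) has each player best-responding; Nash payoffs (13, 14).
Echo earns 14 sequentially versus 14 at the Nash outcome: unchanged.

unchanged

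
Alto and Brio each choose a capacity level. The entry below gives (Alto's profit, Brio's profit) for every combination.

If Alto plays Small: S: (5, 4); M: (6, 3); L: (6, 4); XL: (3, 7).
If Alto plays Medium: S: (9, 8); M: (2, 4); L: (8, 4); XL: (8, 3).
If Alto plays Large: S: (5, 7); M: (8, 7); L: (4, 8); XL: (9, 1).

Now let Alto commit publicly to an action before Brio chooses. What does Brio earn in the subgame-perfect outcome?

8

Brio best-responds to each possible Alto move:
- Small → Brio plays XL (best of 4, 3, 4, 7); Alto gets 3.
- Medium → Brio plays S (best of 8, 4, 4, 3); Alto gets 9.
- Large → Brio plays L (best of 7, 7, 8, 1); Alto gets 4.
Among 3, 9, 4, the best is 9 at Medium. Subgame-perfect outcome: (Medium, S) with payoffs (9, 8).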